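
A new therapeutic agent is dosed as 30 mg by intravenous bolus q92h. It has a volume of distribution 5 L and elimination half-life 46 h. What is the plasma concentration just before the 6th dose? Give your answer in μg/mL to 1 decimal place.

2.0 μg/mL

f = (1/2)^(τ/t½) = (1/2)^(92/46) ≈ 0.2500.
C₀ = D/Vd = 30/5 ≈ 6.000 μg/mL.
Before the 6th dose, 5 doses have been given. Superposition: Cmin = C₀·(f + f² + … + f^5).
≈ 6.000 × (0.2500 + 0.0625 + 0.0156 + 0.0039 + 0.0010) ≈ 6.000 × 0.3330 ≈ 1.998 μg/mL.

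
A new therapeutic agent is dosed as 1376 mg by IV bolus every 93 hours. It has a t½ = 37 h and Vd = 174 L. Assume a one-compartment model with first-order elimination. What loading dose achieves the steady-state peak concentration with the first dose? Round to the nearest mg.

f = (1/2)^(93/37) ≈ 0.175129; accumulation ratio R = 1/(1−f) ≈ 1.21231.
Loading dose to hit Cmax,ss on first dose: D_load = D_maint·R ≈ 1376 × 1.21231 ≈ 1668.14 mg.

1668 mg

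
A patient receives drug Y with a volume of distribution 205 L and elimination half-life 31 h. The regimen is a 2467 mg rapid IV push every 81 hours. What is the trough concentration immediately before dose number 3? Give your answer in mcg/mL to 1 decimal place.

f = (1/2)^(τ/t½) = (1/2)^(81/31) ≈ 0.1635.
C₀ = D/Vd = 2467/205 ≈ 12.034 mcg/mL.
Before the 3rd dose, 2 doses have been given. Superposition: Cmin = C₀·(f + f²).
≈ 12.034 × (0.1635 + 0.0267) ≈ 12.034 × 0.1902 ≈ 2.289 mcg/mL.

2.3 mcg/mL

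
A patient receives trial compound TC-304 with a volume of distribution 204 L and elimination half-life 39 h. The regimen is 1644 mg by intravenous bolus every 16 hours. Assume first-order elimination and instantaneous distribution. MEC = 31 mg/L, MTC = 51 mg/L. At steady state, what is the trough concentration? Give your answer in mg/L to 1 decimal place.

Over one 16-h interval, 16/39 ≈ 0.41026 half-lives elapse, leaving f ≈ 0.7525 of each dose.
Single-dose peak C₀ = D/Vd = 1644/204 ≈ 8.059 mg/L.
Steady-state trough Cmin,ss = C₀·f/(1−f) ≈ 8.059 × 0.7525/0.2475 ≈ 24.503 mg/L.
Trough 24.5 mg/L vs MEC 31 mg/L: subtherapeutic.

24.5 mg/L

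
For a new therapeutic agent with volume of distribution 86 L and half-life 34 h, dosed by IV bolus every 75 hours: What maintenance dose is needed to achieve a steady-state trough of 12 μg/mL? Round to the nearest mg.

τ/t½ = 75/34 ≈ 2.2059, so f = (1/2)^(75/34) ≈ 0.216752.
Cmin,ss = (D/Vd)·f/(1−f), so D = Cmin,ss·Vd·(1−f)/f.
D = 12 × 86 × (1−f)/f ≈ 12 × 86 × 3.61357 ≈ 3729.20 mg.

3729 mg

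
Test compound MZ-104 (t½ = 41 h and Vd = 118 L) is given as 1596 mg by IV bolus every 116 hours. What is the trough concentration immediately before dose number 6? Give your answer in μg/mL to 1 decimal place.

2.2 μg/mL

f = (1/2)^(τ/t½) = (1/2)^(116/41) ≈ 0.1407.
C₀ = D/Vd = 1596/118 ≈ 13.525 μg/mL.
Before the 6th dose, 5 doses have been given. Superposition: Cmin = C₀·(f + f² + … + f^5).
≈ 13.525 × (0.1407 + 0.0198 + 0.0028 + 0.0004 + 0.0001) ≈ 13.525 × 0.1638 ≈ 2.215 μg/mL.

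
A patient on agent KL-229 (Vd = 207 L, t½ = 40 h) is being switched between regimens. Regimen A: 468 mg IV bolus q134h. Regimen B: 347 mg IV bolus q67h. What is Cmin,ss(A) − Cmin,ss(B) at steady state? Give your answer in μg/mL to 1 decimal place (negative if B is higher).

Regimen A: f = (1/2)^(134/40) ≈ 0.0981; Cmin,ss = (468/207)·f/(1−f) ≈ 0.246 μg/mL.
Regimen B: f = (1/2)^(67/40) ≈ 0.3132; Cmin,ss = (347/207)·f/(1−f) ≈ 0.764 μg/mL.
Difference ≈ 0.246 − 0.764 ≈ -0.518 μg/mL.

-0.5 μg/mL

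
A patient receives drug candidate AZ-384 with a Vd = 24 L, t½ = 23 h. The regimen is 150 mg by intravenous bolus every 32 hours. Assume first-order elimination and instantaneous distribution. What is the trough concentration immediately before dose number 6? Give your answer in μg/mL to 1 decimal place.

3.8 μg/mL

f = (1/2)^(τ/t½) = (1/2)^(32/23) ≈ 0.3812.
C₀ = D/Vd = 150/24 ≈ 6.250 μg/mL.
Before the 6th dose, 5 doses have been given. Superposition: Cmin = C₀·(f + f² + … + f^5).
≈ 6.250 × (0.3812 + 0.1453 + 0.0554 + 0.0211 + 0.0080) ≈ 6.250 × 0.6110 ≈ 3.819 μg/mL.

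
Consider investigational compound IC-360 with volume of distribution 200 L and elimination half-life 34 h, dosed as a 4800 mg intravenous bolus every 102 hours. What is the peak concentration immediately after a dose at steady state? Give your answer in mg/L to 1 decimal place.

τ = 102 h = 3 half-lives, so f = (1/2)^3 = 0.125.
At steady state, R = 1/(1 − 0.125) = 8/7.
Single-dose peak C₀ = D/Vd = 4800/200 = 24 mg/L.
Steady-state peak Cmax,ss = C₀·R = 24 × 8/7 ≈ 27.429 mg/L.

27.4 mg/L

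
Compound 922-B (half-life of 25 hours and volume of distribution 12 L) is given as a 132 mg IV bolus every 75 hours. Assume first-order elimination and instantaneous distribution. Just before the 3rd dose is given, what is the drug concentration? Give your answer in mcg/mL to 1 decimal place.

1.5 mcg/mL

f = (1/2)^(τ/t½) = (1/2)^(75/25) ≈ 0.1250.
C₀ = D/Vd = 132/12 ≈ 11.000 mcg/mL.
Before the 3rd dose, 2 doses have been given. Superposition: Cmin = C₀·(f + f²).
≈ 11.000 × (0.1250 + 0.0156) ≈ 11.000 × 0.1406 ≈ 1.547 mcg/mL.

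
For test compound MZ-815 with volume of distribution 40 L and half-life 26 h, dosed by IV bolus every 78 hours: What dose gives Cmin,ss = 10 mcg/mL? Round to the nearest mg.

τ/t½ = 78/26 ≈ 3, so f = (1/2)^(78/26) ≈ 0.125000.
Cmin,ss = (D/Vd)·f/(1−f), so D = Cmin,ss·Vd·(1−f)/f.
D = 10 × 40 × (1−f)/f ≈ 10 × 40 × 7.00000 ≈ 2800.00 mg.

2800 mg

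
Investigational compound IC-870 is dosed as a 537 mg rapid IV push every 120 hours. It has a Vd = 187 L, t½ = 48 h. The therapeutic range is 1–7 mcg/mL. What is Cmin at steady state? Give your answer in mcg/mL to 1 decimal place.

0.6 mcg/mL

Over one 120-h interval, 120/48 ≈ 2.5 half-lives elapse, leaving f ≈ 0.1768 of each dose.
Accumulation ratio R = 1/(1 − f) ≈ 1/0.8232 ≈ 1.2148.
Single-dose peak C₀ = D/Vd = 537/187 ≈ 2.872 mcg/mL.
Steady-state peak Cmax,ss = C₀·R ≈ 2.872 × 1.2148 ≈ 3.489 mcg/mL.
One interval later, Cmin,ss = Cmax,ss·e^(−kτ) ≈ 3.489 × 0.1768 ≈ 0.617 mcg/mL.
Trough 0.6 mcg/mL vs MEC 1 mcg/mL: subtherapeutic.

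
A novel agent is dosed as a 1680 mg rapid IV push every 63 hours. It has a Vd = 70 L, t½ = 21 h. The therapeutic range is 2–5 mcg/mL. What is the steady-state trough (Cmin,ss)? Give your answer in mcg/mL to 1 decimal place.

The dosing interval is 3 half-lives, so f = 2^(−3) = 0.125.
At steady state, R = 1/(1 − 0.125) = 8/7.
Single-dose peak C₀ = D/Vd = 1680/70 = 24 mcg/mL.
Steady-state peak Cmax,ss = C₀·R = 24 × 8/7 ≈ 27.429 mcg/mL.
Steady-state trough Cmin,ss = Cmax,ss·f ≈ 27.429 × 0.125 ≈ 3.429 mcg/mL.
Trough 3.4 mcg/mL vs MEC 2 mcg/mL: adequate.

3.4 mcg/mL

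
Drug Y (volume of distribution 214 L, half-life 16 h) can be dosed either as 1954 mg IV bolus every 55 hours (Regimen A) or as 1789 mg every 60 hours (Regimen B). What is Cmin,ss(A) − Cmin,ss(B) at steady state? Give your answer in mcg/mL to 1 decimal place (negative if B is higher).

0.3 mcg/mL

Regimen A: f = (1/2)^(55/16) ≈ 0.0923; Cmin,ss = (1954/214)·f/(1−f) ≈ 0.928 mcg/mL.
Regimen B: f = (1/2)^(60/16) ≈ 0.0743; Cmin,ss = (1789/214)·f/(1−f) ≈ 0.671 mcg/mL.
Difference ≈ 0.928 − 0.671 ≈ 0.257 mcg/mL.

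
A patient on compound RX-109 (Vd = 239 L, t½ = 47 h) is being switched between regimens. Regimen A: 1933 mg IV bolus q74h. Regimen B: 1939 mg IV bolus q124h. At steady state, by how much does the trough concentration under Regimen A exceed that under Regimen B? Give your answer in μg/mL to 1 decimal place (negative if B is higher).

2.5 μg/mL

Regimen A: f = (1/2)^(74/47) ≈ 0.3358; Cmin,ss = (1933/239)·f/(1−f) ≈ 4.089 μg/mL.
Regimen B: f = (1/2)^(124/47) ≈ 0.1606; Cmin,ss = (1939/239)·f/(1−f) ≈ 1.552 μg/mL.
Difference ≈ 4.089 − 1.552 ≈ 2.537 μg/mL.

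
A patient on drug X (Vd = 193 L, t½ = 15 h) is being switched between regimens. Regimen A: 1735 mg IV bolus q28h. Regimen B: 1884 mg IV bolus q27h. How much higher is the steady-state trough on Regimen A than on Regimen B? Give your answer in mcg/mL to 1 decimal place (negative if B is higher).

-0.5 mcg/mL

Regimen A: f = (1/2)^(28/15) ≈ 0.2742; Cmin,ss = (1735/193)·f/(1−f) ≈ 3.396 mcg/mL.
Regimen B: f = (1/2)^(27/15) ≈ 0.2872; Cmin,ss = (1884/193)·f/(1−f) ≈ 3.933 mcg/mL.
Difference ≈ 3.396 − 3.933 ≈ -0.537 mcg/mL.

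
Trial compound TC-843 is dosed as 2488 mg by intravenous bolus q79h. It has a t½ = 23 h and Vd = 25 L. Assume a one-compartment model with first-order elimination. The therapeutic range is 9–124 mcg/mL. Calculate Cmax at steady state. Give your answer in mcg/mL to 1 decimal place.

Over one 79-h interval, 79/23 ≈ 3.4348 half-lives elapse, leaving f ≈ 0.0925 of each dose.
At steady state, accumulation factor R = 1/(1 − e^(−kτ)) ≈ 1.1019.
Each bolus raises the concentration by D/Vd = 2488/25 ≈ 99.520 mcg/mL.
Steady-state peak Cmax,ss = C₀·R ≈ 99.520 × 1.1019 ≈ 109.661 mcg/mL.
Peak 109.7 mcg/mL vs MTC 124 mcg/mL: below toxic threshold.

109.7 mcg/mL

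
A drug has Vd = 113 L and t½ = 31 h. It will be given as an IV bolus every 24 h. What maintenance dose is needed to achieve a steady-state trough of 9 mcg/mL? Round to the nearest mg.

τ/t½ = 24/31 ≈ 0.77419, so f = (1/2)^(24/31) ≈ 0.584715.
Cmin,ss = (D/Vd)·f/(1−f), so D = Cmin,ss·Vd·(1−f)/f.
D = 9 × 113 × (1−f)/f ≈ 9 × 113 × 0.71023 ≈ 722.30 mg.

722 mg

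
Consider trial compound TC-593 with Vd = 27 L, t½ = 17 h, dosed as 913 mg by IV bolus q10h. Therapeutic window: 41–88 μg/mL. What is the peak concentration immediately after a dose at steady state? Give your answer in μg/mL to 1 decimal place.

τ/t½ = 10/17 ≈ 0.58824, so fraction remaining f = (1/2)^(10/17) ≈ 0.6652.
At steady state, accumulation factor R = 1/(1 − e^(−kτ)) ≈ 2.9869.
Single-dose peak C₀ = D/Vd = 913/27 ≈ 33.815 μg/mL.
Cmax,ss = C₀/(1 − f) ≈ 33.815/0.3348 ≈ 101.001 μg/mL.
Peak 101.0 μg/mL vs MTC 88 μg/mL: exceeds toxic threshold.

101.0 μg/mL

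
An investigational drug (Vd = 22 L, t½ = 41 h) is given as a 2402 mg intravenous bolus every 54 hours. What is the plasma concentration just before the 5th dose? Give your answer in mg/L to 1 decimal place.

71.3 mg/L

f = (1/2)^(τ/t½) = (1/2)^(54/41) ≈ 0.4013.
C₀ = D/Vd = 2402/22 ≈ 109.182 mg/L.
Before the 5th dose, 4 doses have been given. Superposition: Cmin = C₀·(f + f² + … + f^4).
≈ 109.182 × (0.4013 + 0.1610 + 0.0646 + 0.0259) ≈ 109.182 × 0.6528 ≈ 71.274 mg/L.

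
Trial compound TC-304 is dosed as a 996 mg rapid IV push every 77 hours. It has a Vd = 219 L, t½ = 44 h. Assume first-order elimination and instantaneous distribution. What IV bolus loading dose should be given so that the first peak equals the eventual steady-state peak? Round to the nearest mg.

1417 mg

f = (1/2)^(77/44) ≈ 0.297302; accumulation ratio R = 1/(1−f) ≈ 1.42309.
Loading dose to hit Cmax,ss on first dose: D_load = D_maint·R ≈ 996 × 1.42309 ≈ 1417.40 mg.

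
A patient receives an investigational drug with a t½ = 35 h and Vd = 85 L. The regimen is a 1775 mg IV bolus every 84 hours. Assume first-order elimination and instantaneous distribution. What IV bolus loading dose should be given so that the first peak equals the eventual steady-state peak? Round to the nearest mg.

f = (1/2)^(84/35) ≈ 0.189465; accumulation ratio R = 1/(1−f) ≈ 1.23375.
Loading dose to hit Cmax,ss on first dose: D_load = D_maint·R ≈ 1775 × 1.23375 ≈ 2189.91 mg.

2190 mg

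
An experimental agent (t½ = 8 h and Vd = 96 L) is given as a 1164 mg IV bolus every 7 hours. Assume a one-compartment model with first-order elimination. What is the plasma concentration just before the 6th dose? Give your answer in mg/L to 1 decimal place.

13.8 mg/L

f = (1/2)^(τ/t½) = (1/2)^(7/8) ≈ 0.5453.
C₀ = D/Vd = 1164/96 ≈ 12.125 mg/L.
Before the 6th dose, 5 doses have been given. Superposition: Cmin = C₀·(f + f² + … + f^5).
≈ 12.125 × (0.5453 + 0.2974 + 0.1621 + 0.0884 + 0.0482) ≈ 12.125 × 1.1414 ≈ 13.839 mg/L.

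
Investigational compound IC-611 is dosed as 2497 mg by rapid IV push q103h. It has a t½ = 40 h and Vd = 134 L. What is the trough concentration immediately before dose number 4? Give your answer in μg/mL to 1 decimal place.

3.7 μg/mL

f = (1/2)^(τ/t½) = (1/2)^(103/40) ≈ 0.1678.
C₀ = D/Vd = 2497/134 ≈ 18.634 μg/mL.
Before the 4th dose, 3 doses have been given. Superposition: Cmin = C₀·(f + f² + … + f^3).
≈ 18.634 × (0.1678 + 0.0282 + 0.0047) ≈ 18.634 × 0.2007 ≈ 3.740 μg/mL.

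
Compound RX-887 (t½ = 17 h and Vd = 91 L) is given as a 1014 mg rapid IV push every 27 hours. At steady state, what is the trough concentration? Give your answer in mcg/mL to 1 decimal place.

5.6 mcg/mL

k = ln2/t½ = ln2/17 ≈ 0.040773 h⁻¹; fraction remaining f = e^(−kτ) = e^(−0.040773×27) ≈ 0.3326.
Each bolus raises the concentration by D/Vd = 1014/91 ≈ 11.143 mcg/mL.
Steady-state trough Cmin,ss = C₀·f/(1−f) ≈ 11.143 × 0.3326/0.6674 ≈ 5.553 mcg/mL.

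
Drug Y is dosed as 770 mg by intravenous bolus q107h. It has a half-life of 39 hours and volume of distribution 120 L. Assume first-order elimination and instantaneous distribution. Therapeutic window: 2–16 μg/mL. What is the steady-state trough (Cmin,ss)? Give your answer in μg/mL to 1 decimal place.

k = ln2/t½ = ln2/39 ≈ 0.017773 h⁻¹; fraction remaining f = e^(−kτ) = e^(−0.017773×107) ≈ 0.1493.
Accumulation ratio R = 1/(1 − f) ≈ 1/0.8507 ≈ 1.1755.
Single-dose peak C₀ = D/Vd = 770/120 ≈ 6.417 μg/mL.
Steady-state peak Cmax,ss = C₀·R ≈ 6.417 × 1.1755 ≈ 7.543 μg/mL.
One interval later, Cmin,ss = Cmax,ss·e^(−kτ) ≈ 7.543 × 0.1493 ≈ 1.126 μg/mL.
Trough 1.1 μg/mL vs MEC 2 μg/mL: subtherapeutic.

1.1 μg/mL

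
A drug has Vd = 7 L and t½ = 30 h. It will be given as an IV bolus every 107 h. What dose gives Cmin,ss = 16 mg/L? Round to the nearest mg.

1215 mg

τ/t½ = 107/30 ≈ 3.5667, so f = (1/2)^(107/30) ≈ 0.084397.
Cmin,ss = (D/Vd)·f/(1−f), so D = Cmin,ss·Vd·(1−f)/f.
D = 16 × 7 × (1−f)/f ≈ 16 × 7 × 10.84876 ≈ 1215.06 mg.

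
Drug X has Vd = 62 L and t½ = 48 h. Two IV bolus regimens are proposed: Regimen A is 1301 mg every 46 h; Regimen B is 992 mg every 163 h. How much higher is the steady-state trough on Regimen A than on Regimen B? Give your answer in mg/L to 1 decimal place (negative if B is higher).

20.6 mg/L

Regimen A: f = (1/2)^(46/48) ≈ 0.5147; Cmin,ss = (1301/62)·f/(1−f) ≈ 22.255 mg/L.
Regimen B: f = (1/2)^(163/48) ≈ 0.0950; Cmin,ss = (992/62)·f/(1−f) ≈ 1.680 mg/L.
Difference ≈ 22.255 − 1.680 ≈ 20.575 mg/L.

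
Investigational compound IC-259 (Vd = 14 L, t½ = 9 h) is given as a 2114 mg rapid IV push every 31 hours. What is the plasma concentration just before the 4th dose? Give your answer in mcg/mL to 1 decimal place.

15.3 mcg/mL

f = (1/2)^(τ/t½) = (1/2)^(31/9) ≈ 0.0919.
C₀ = D/Vd = 2114/14 ≈ 151.000 mcg/mL.
Before the 4th dose, 3 doses have been given. Superposition: Cmin = C₀·(f + f² + … + f^3).
≈ 151.000 × (0.0919 + 0.0084 + 0.0008) ≈ 151.000 × 0.1011 ≈ 15.266 mcg/mL.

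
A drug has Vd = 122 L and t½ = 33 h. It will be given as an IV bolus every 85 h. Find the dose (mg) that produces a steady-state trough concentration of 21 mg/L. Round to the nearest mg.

τ/t½ = 85/33 ≈ 2.5758, so f = (1/2)^(85/33) ≈ 0.167733.
Cmin,ss = (D/Vd)·f/(1−f), so D = Cmin,ss·Vd·(1−f)/f.
D = 21 × 122 × (1−f)/f ≈ 21 × 122 × 4.96186 ≈ 12712.29 mg.

12712 mg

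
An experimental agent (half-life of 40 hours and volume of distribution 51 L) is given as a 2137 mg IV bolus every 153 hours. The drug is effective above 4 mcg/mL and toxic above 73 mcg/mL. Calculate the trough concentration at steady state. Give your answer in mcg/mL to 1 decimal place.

τ/t½ = 153/40 ≈ 3.825, so fraction remaining f = (1/2)^(153/40) ≈ 0.0706.
At steady state, accumulation factor R = 1/(1 − e^(−kτ)) ≈ 1.0760.
Each bolus raises the concentration by D/Vd = 2137/51 ≈ 41.902 mcg/mL.
Steady-state peak Cmax,ss = C₀·R ≈ 41.902 × 1.0760 ≈ 45.087 mcg/mL.
One interval later, Cmin,ss = Cmax,ss·e^(−kτ) ≈ 45.087 × 0.0706 ≈ 3.183 mcg/mL.
Trough 3.2 mcg/mL vs MEC 4 mcg/mL: subtherapeutic.

3.2 mcg/mL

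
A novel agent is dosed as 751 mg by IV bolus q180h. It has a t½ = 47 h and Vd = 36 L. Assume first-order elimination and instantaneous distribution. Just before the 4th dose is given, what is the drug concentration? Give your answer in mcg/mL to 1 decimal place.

1.6 mcg/mL

f = (1/2)^(τ/t½) = (1/2)^(180/47) ≈ 0.0703.
C₀ = D/Vd = 751/36 ≈ 20.861 mcg/mL.
Before the 4th dose, 3 doses have been given. Superposition: Cmin = C₀·(f + f² + … + f^3).
≈ 20.861 × (0.0703 + 0.0049 + 0.0003) ≈ 20.861 × 0.0755 ≈ 1.575 mcg/mL.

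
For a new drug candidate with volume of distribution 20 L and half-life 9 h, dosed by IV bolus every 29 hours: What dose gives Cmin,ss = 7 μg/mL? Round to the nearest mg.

τ/t½ = 29/9 ≈ 3.2222, so f = (1/2)^(29/9) ≈ 0.107155.
Cmin,ss = (D/Vd)·f/(1−f), so D = Cmin,ss·Vd·(1−f)/f.
D = 7 × 20 × (1−f)/f ≈ 7 × 20 × 8.33228 ≈ 1166.52 mg.

1167 mg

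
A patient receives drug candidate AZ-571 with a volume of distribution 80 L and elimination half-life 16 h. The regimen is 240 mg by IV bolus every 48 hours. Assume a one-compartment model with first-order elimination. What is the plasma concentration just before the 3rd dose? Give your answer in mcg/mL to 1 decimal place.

0.4 mcg/mL

f = (1/2)^(τ/t½) = (1/2)^(48/16) ≈ 0.1250.
C₀ = D/Vd = 240/80 ≈ 3.000 mcg/mL.
Before the 3rd dose, 2 doses have been given. Superposition: Cmin = C₀·(f + f²).
≈ 3.000 × (0.1250 + 0.0156) ≈ 3.000 × 0.1406 ≈ 0.422 mcg/mL.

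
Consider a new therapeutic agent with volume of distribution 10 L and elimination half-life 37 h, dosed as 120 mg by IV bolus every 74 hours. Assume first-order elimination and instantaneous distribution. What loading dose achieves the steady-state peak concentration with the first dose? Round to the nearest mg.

f = (1/2)^(74/37) ≈ 0.250000; accumulation ratio R = 1/(1−f) ≈ 1.33333.
Loading dose to hit Cmax,ss on first dose: D_load = D_maint·R ≈ 120 × 1.33333 ≈ 160.00 mg.

160 mg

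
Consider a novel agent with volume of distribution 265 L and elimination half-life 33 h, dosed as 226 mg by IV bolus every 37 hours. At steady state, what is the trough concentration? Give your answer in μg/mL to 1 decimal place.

0.7 μg/mL

τ/t½ = 37/33 ≈ 1.1212, so fraction remaining f = (1/2)^(37/33) ≈ 0.4597.
Accumulation ratio R = 1/(1 − f) ≈ 1/0.5403 ≈ 1.8508.
Single-dose peak C₀ = D/Vd = 226/265 ≈ 0.853 μg/mL.
Cmax,ss = C₀/(1 − f) ≈ 0.853/0.5403 ≈ 1.579 μg/mL.
Steady-state trough Cmin,ss = Cmax,ss·f ≈ 1.579 × 0.4597 ≈ 0.726 μg/mL.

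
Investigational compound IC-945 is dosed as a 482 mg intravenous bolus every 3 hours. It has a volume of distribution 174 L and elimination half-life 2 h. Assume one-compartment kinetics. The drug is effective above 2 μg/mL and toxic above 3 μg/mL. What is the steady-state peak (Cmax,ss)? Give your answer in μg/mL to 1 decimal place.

τ/t½ = 3/2 ≈ 1.5, so fraction remaining f = (1/2)^(3/2) ≈ 0.3536.
Accumulation ratio R = 1/(1 − f) ≈ 1/0.6464 ≈ 1.5470.
Single-dose peak C₀ = D/Vd = 482/174 ≈ 2.770 μg/mL.
Steady-state peak Cmax,ss = C₀·R ≈ 2.770 × 1.5470 ≈ 4.285 μg/mL.
Peak 4.3 μg/mL vs MTC 3 μg/mL: exceeds toxic threshold.

4.3 μg/mL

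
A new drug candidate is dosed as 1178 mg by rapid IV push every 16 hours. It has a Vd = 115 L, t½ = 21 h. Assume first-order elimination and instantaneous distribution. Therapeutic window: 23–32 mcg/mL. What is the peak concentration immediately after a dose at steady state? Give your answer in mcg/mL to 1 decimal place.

τ/t½ = 16/21 ≈ 0.7619, so fraction remaining f = (1/2)^(16/21) ≈ 0.5897.
Accumulation ratio R = 1/(1 − f) ≈ 1/0.4103 ≈ 2.4372.
Each bolus raises the concentration by D/Vd = 1178/115 ≈ 10.243 mcg/mL.
Cmax,ss = C₀/(1 − f) ≈ 10.243/0.4103 ≈ 24.965 mcg/mL.
Peak 25.0 mcg/mL vs MTC 32 mcg/mL: below toxic threshold.

25.0 mcg/mL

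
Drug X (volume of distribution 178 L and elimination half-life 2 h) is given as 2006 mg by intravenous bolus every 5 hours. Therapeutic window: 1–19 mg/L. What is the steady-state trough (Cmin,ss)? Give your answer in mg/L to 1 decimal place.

2.4 mg/L

τ/t½ = 5/2 ≈ 2.5, so fraction remaining f = (1/2)^(5/2) ≈ 0.1768.
At steady state, accumulation factor R = 1/(1 − e^(−kτ)) ≈ 1.2148.
Single-dose peak C₀ = D/Vd = 2006/178 ≈ 11.270 mg/L.
Cmax,ss = C₀/(1 − f) ≈ 11.270/0.8232 ≈ 13.690 mg/L.
One interval later, Cmin,ss = Cmax,ss·e^(−kτ) ≈ 13.690 × 0.1768 ≈ 2.420 mg/L.
Trough 2.4 mg/L vs MEC 1 mg/L: adequate.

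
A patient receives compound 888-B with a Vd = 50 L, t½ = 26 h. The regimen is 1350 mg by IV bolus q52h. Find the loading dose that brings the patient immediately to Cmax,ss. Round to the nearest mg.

f = (1/2)^(52/26) ≈ 0.250000; accumulation ratio R = 1/(1−f) ≈ 1.33333.
Loading dose to hit Cmax,ss on first dose: D_load = D_maint·R ≈ 1350 × 1.33333 ≈ 1800.00 mg.

1800 mg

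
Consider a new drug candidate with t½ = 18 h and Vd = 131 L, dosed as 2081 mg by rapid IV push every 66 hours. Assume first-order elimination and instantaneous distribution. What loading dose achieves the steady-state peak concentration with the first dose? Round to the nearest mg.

f = (1/2)^(66/18) ≈ 0.078745; accumulation ratio R = 1/(1−f) ≈ 1.08548.
Loading dose to hit Cmax,ss on first dose: D_load = D_maint·R ≈ 2081 × 1.08548 ≈ 2258.88 mg.

2259 mg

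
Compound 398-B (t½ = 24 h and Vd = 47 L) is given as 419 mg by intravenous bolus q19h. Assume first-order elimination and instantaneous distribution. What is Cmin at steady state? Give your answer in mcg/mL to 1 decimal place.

τ/t½ = 19/24 ≈ 0.79167, so fraction remaining f = (1/2)^(19/24) ≈ 0.5777.
At steady state, accumulation factor R = 1/(1 − e^(−kτ)) ≈ 2.3680.
Each bolus raises the concentration by D/Vd = 419/47 ≈ 8.915 mcg/mL.
Cmax,ss = C₀/(1 − f) ≈ 8.915/0.4223 ≈ 21.111 mcg/mL.
One interval later, Cmin,ss = Cmax,ss·e^(−kτ) ≈ 21.111 × 0.5777 ≈ 12.196 mcg/mL.

12.2 mcg/mL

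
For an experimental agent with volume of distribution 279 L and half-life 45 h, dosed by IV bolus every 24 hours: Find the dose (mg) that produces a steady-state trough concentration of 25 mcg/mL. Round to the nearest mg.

τ/t½ = 24/45 ≈ 0.53333, so f = (1/2)^(24/45) ≈ 0.690956.
Cmin,ss = (D/Vd)·f/(1−f), so D = Cmin,ss·Vd·(1−f)/f.
D = 25 × 279 × (1−f)/f ≈ 25 × 279 × 0.44727 ≈ 3119.71 mg.

3120 mg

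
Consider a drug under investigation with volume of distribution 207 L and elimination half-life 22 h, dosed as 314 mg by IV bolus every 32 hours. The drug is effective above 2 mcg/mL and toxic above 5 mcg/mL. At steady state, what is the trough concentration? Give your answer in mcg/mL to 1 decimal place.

k = ln2/t½ = ln2/22 ≈ 0.031507 h⁻¹; fraction remaining f = e^(−kτ) = e^(−0.031507×32) ≈ 0.3649.
At steady state, accumulation factor R = 1/(1 − e^(−kτ)) ≈ 1.5746.
Each bolus raises the concentration by D/Vd = 314/207 ≈ 1.517 mcg/mL.
Cmax,ss = C₀/(1 − f) ≈ 1.517/0.6351 ≈ 2.389 mcg/mL.
Steady-state trough Cmin,ss = Cmax,ss·f ≈ 2.389 × 0.3649 ≈ 0.872 mcg/mL.
Trough 0.9 mcg/mL vs MEC 2 mcg/mL: subtherapeutic.

0.9 mcg/mL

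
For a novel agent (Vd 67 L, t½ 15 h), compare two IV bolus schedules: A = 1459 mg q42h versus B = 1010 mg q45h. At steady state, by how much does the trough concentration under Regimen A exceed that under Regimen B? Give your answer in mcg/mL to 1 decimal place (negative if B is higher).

1.5 mcg/mL

Regimen A: f = (1/2)^(42/15) ≈ 0.1436; Cmin,ss = (1459/67)·f/(1−f) ≈ 3.651 mcg/mL.
Regimen B: f = (1/2)^(45/15) ≈ 0.1250; Cmin,ss = (1010/67)·f/(1−f) ≈ 2.154 mcg/mL.
Difference ≈ 3.651 − 2.154 ≈ 1.497 mcg/mL.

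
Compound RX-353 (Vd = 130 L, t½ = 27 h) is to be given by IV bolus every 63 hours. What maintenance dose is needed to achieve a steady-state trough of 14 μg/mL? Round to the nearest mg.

τ/t½ = 63/27 ≈ 2.3333, so f = (1/2)^(63/27) ≈ 0.198425.
Cmin,ss = (D/Vd)·f/(1−f), so D = Cmin,ss·Vd·(1−f)/f.
D = 14 × 130 × (1−f)/f ≈ 14 × 130 × 4.03969 ≈ 7352.24 mg.

7352 mg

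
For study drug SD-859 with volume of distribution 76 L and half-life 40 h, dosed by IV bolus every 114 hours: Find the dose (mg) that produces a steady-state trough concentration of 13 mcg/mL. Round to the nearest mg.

τ/t½ = 114/40 ≈ 2.85, so f = (1/2)^(114/40) ≈ 0.138696.
Cmin,ss = (D/Vd)·f/(1−f), so D = Cmin,ss·Vd·(1−f)/f.
D = 13 × 76 × (1−f)/f ≈ 13 × 76 × 6.21001 ≈ 6135.49 mg.

6135 mg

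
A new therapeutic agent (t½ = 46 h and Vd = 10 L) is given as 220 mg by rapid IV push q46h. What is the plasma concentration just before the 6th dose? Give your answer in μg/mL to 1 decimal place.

21.3 μg/mL

f = (1/2)^(τ/t½) = (1/2)^(46/46) ≈ 0.5000.
C₀ = D/Vd = 220/10 ≈ 22.000 μg/mL.
Before the 6th dose, 5 doses have been given. Superposition: Cmin = C₀·(f + f² + … + f^5).
≈ 22.000 × (0.5000 + 0.2500 + 0.1250 + 0.0625 + 0.0313) ≈ 22.000 × 0.9688 ≈ 21.314 μg/mL.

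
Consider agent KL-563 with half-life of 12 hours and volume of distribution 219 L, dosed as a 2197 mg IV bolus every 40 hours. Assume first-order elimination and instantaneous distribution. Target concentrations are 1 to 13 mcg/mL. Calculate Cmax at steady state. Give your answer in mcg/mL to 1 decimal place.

11.1 mcg/mL

k = ln2/t½ = ln2/12 ≈ 0.057762 h⁻¹; fraction remaining f = e^(−kτ) = e^(−0.057762×40) ≈ 0.0992.
Accumulation ratio R = 1/(1 − f) ≈ 1/0.9008 ≈ 1.1101.
Each bolus raises the concentration by D/Vd = 2197/219 ≈ 10.032 mcg/mL.
Cmax,ss = C₀/(1 − f) ≈ 10.032/0.9008 ≈ 11.137 mcg/mL.
Peak 11.1 mcg/mL vs MTC 13 mcg/mL: below toxic threshold.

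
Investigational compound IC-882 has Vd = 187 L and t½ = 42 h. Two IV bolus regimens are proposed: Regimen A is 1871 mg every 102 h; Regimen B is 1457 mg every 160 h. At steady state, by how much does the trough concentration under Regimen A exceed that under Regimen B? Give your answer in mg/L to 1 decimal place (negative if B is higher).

Regimen A: f = (1/2)^(102/42) ≈ 0.1857; Cmin,ss = (1871/187)·f/(1−f) ≈ 2.282 mg/L.
Regimen B: f = (1/2)^(160/42) ≈ 0.0713; Cmin,ss = (1457/187)·f/(1−f) ≈ 0.598 mg/L.
Difference ≈ 2.282 − 0.598 ≈ 1.684 mg/L.

1.7 mg/L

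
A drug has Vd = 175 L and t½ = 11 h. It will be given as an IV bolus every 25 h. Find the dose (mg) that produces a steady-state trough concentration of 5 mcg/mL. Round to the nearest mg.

3353 mg

τ/t½ = 25/11 ≈ 2.2727, so f = (1/2)^(25/11) ≈ 0.206938.
Cmin,ss = (D/Vd)·f/(1−f), so D = Cmin,ss·Vd·(1−f)/f.
D = 5 × 175 × (1−f)/f ≈ 5 × 175 × 3.83237 ≈ 3353.32 mg.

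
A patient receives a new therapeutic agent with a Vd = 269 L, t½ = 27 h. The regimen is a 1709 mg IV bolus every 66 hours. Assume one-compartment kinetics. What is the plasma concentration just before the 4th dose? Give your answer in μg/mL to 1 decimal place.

f = (1/2)^(τ/t½) = (1/2)^(66/27) ≈ 0.1837.
C₀ = D/Vd = 1709/269 ≈ 6.353 μg/mL.
Before the 4th dose, 3 doses have been given. Superposition: Cmin = C₀·(f + f² + … + f^3).
≈ 6.353 × (0.1837 + 0.0337 + 0.0062) ≈ 6.353 × 0.2236 ≈ 1.421 μg/mL.

1.4 μg/mL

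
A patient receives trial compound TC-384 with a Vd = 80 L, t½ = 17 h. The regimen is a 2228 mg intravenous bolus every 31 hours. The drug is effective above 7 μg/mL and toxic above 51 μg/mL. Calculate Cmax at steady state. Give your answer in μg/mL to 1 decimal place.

38.8 μg/mL

Over one 31-h interval, 31/17 ≈ 1.8235 half-lives elapse, leaving f ≈ 0.2825 of each dose.
At steady state, accumulation factor R = 1/(1 − e^(−kτ)) ≈ 1.3937.
Each bolus raises the concentration by D/Vd = 2228/80 ≈ 27.850 μg/mL.
Steady-state peak Cmax,ss = C₀·R ≈ 27.850 × 1.3937 ≈ 38.815 μg/mL.
Peak 38.8 μg/mL vs MTC 51 μg/mL: below toxic threshold.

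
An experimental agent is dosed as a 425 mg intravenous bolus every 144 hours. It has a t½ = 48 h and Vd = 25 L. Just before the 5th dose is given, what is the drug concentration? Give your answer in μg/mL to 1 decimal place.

2.4 μg/mL

f = (1/2)^(τ/t½) = (1/2)^(144/48) ≈ 0.1250.
C₀ = D/Vd = 425/25 ≈ 17.000 μg/mL.
Before the 5th dose, 4 doses have been given. Superposition: Cmin = C₀·(f + f² + … + f^4).
≈ 17.000 × (0.1250 + 0.0156 + 0.0020 + 0.0002) ≈ 17.000 × 0.1428 ≈ 2.428 μg/mL.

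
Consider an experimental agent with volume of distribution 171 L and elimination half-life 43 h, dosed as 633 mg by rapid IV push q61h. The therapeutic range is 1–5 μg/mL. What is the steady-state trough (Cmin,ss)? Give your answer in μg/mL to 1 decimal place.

2.2 μg/mL

k = ln2/t½ = ln2/43 ≈ 0.016120 h⁻¹; fraction remaining f = e^(−kτ) = e^(−0.016120×61) ≈ 0.3741.
Each bolus raises the concentration by D/Vd = 633/171 ≈ 3.702 μg/mL.
Steady-state trough Cmin,ss = C₀·f/(1−f) ≈ 3.702 × 0.3741/0.6259 ≈ 2.213 μg/mL.
Trough 2.2 μg/mL vs MEC 1 μg/mL: adequate.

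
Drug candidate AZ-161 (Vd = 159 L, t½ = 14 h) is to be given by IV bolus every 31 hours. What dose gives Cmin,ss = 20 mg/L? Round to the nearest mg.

11577 mg

τ/t½ = 31/14 ≈ 2.2143, so f = (1/2)^(31/14) ≈ 0.215493.
Cmin,ss = (D/Vd)·f/(1−f), so D = Cmin,ss·Vd·(1−f)/f.
D = 20 × 159 × (1−f)/f ≈ 20 × 159 × 3.64052 ≈ 11576.85 mg.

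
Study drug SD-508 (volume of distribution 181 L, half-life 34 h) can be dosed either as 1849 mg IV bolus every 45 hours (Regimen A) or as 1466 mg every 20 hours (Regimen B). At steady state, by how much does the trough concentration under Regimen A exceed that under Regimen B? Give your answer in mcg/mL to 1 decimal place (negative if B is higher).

Regimen A: f = (1/2)^(45/34) ≈ 0.3996; Cmin,ss = (1849/181)·f/(1−f) ≈ 6.799 mcg/mL.
Regimen B: f = (1/2)^(20/34) ≈ 0.6652; Cmin,ss = (1466/181)·f/(1−f) ≈ 16.092 mcg/mL.
Difference ≈ 6.799 − 16.092 ≈ -9.293 mcg/mL.

-9.3 mcg/mL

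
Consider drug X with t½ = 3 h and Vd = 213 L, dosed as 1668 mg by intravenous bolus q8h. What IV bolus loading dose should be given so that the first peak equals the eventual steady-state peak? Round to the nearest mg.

f = (1/2)^(8/3) ≈ 0.157490; accumulation ratio R = 1/(1−f) ≈ 1.18693.
Loading dose to hit Cmax,ss on first dose: D_load = D_maint·R ≈ 1668 × 1.18693 ≈ 1979.80 mg.

1980 mg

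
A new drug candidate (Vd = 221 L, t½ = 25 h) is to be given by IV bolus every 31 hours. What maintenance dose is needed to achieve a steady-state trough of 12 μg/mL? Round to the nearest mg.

τ/t½ = 31/25 ≈ 1.24, so f = (1/2)^(31/25) ≈ 0.423373.
Cmin,ss = (D/Vd)·f/(1−f), so D = Cmin,ss·Vd·(1−f)/f.
D = 12 × 221 × (1−f)/f ≈ 12 × 221 × 1.36198 ≈ 3611.97 mg.

3612 mg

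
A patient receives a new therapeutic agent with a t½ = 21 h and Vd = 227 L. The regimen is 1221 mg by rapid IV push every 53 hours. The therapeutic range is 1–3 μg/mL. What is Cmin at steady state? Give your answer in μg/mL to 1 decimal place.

1.1 μg/mL

k = ln2/t½ = ln2/21 ≈ 0.033007 h⁻¹; fraction remaining f = e^(−kτ) = e^(−0.033007×53) ≈ 0.1739.
Single-dose peak C₀ = D/Vd = 1221/227 ≈ 5.379 μg/mL.
Steady-state trough Cmin,ss = C₀·f/(1−f) ≈ 5.379 × 0.1739/0.8261 ≈ 1.132 μg/mL.
Trough 1.1 μg/mL vs MEC 1 μg/mL: adequate.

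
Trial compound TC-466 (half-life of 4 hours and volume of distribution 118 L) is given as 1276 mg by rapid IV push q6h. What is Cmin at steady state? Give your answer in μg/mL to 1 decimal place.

k = ln2/t½ = ln2/4 ≈ 0.173287 h⁻¹; fraction remaining f = e^(−kτ) = e^(−0.173287×6) ≈ 0.3536.
At steady state, accumulation factor R = 1/(1 − e^(−kτ)) ≈ 1.5470.
Each bolus raises the concentration by D/Vd = 1276/118 ≈ 10.814 μg/mL.
Cmax,ss = C₀/(1 − f) ≈ 10.814/0.6464 ≈ 16.730 μg/mL.
Steady-state trough Cmin,ss = Cmax,ss·f ≈ 16.730 × 0.3536 ≈ 5.916 μg/mL.

5.9 μg/mL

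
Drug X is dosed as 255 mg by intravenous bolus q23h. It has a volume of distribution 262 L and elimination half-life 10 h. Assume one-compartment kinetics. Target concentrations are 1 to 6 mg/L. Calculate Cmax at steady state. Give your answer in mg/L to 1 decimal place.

τ/t½ = 23/10 ≈ 2.3, so fraction remaining f = (1/2)^(23/10) ≈ 0.2031.
At steady state, accumulation factor R = 1/(1 − e^(−kτ)) ≈ 1.2549.
Single-dose peak C₀ = D/Vd = 255/262 ≈ 0.973 mg/L.
Steady-state peak Cmax,ss = C₀·R ≈ 0.973 × 1.2549 ≈ 1.221 mg/L.
Peak 1.2 mg/L vs MTC 6 mg/L: below toxic threshold.

1.2 mg/L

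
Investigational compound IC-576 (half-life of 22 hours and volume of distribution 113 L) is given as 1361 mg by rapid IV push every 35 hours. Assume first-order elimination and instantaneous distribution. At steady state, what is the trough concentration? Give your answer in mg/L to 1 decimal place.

τ/t½ = 35/22 ≈ 1.5909, so fraction remaining f = (1/2)^(35/22) ≈ 0.3320.
At steady state, accumulation factor R = 1/(1 − e^(−kτ)) ≈ 1.4970.
Each bolus raises the concentration by D/Vd = 1361/113 ≈ 12.044 mg/L.
Cmax,ss = C₀/(1 − f) ≈ 12.044/0.6680 ≈ 18.030 mg/L.
Steady-state trough Cmin,ss = Cmax,ss·f ≈ 18.030 × 0.3320 ≈ 5.986 mg/L.

6.0 mg/L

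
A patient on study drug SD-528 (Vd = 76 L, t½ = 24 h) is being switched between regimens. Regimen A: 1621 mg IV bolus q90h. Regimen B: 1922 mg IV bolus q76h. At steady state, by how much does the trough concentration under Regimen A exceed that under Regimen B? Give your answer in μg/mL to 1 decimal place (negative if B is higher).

Regimen A: f = (1/2)^(90/24) ≈ 0.0743; Cmin,ss = (1621/76)·f/(1−f) ≈ 1.712 μg/mL.
Regimen B: f = (1/2)^(76/24) ≈ 0.1114; Cmin,ss = (1922/76)·f/(1−f) ≈ 3.170 μg/mL.
Difference ≈ 1.712 − 3.170 ≈ -1.458 μg/mL.

-1.5 μg/mL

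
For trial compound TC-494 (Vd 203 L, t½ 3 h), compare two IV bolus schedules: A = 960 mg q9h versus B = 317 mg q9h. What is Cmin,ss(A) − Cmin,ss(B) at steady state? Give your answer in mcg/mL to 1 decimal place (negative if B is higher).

0.5 mcg/mL

Regimen A: f = (1/2)^(9/3) ≈ 0.1250; Cmin,ss = (960/203)·f/(1−f) ≈ 0.676 mcg/mL.
Regimen B: f = (1/2)^(9/3) ≈ 0.1250; Cmin,ss = (317/203)·f/(1−f) ≈ 0.223 mcg/mL.
Difference ≈ 0.676 − 0.223 ≈ 0.453 mcg/mL.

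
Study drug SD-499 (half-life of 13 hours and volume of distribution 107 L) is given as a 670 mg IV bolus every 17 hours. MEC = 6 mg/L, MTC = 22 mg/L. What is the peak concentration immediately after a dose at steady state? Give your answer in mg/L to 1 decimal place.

10.5 mg/L

τ/t½ = 17/13 ≈ 1.3077, so fraction remaining f = (1/2)^(17/13) ≈ 0.4040.
Accumulation ratio R = 1/(1 − f) ≈ 1/0.5960 ≈ 1.6779.
Single-dose peak C₀ = D/Vd = 670/107 ≈ 6.262 mg/L.
Steady-state peak Cmax,ss = C₀·R ≈ 6.262 × 1.6779 ≈ 10.507 mg/L.
Peak 10.5 mg/L vs MTC 22 mg/L: below toxic threshold.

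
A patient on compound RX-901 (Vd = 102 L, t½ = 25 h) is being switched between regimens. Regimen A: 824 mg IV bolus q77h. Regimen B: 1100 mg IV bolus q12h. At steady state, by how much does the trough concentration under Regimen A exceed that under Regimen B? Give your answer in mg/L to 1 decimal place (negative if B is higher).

Regimen A: f = (1/2)^(77/25) ≈ 0.1183; Cmin,ss = (824/102)·f/(1−f) ≈ 1.084 mg/L.
Regimen B: f = (1/2)^(12/25) ≈ 0.7170; Cmin,ss = (1100/102)·f/(1−f) ≈ 27.323 mg/L.
Difference ≈ 1.084 − 27.323 ≈ -26.239 mg/L.

-26.2 mg/L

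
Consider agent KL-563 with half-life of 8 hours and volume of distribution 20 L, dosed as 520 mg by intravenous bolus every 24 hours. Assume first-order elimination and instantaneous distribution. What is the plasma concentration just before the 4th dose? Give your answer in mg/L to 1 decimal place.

f = (1/2)^(τ/t½) = (1/2)^(24/8) ≈ 0.1250.
C₀ = D/Vd = 520/20 ≈ 26.000 mg/L.
Before the 4th dose, 3 doses have been given. Superposition: Cmin = C₀·(f + f² + … + f^3).
≈ 26.000 × (0.1250 + 0.0156 + 0.0020) ≈ 26.000 × 0.1426 ≈ 3.708 mg/L.

3.7 mg/L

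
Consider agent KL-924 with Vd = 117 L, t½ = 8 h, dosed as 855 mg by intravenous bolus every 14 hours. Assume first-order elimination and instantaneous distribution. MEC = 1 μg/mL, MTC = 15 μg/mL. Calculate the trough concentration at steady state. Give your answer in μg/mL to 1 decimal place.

3.1 μg/mL

k = ln2/t½ = ln2/8 ≈ 0.086643 h⁻¹; fraction remaining f = e^(−kτ) = e^(−0.086643×14) ≈ 0.2973.
At steady state, accumulation factor R = 1/(1 − e^(−kτ)) ≈ 1.4231.
Each bolus raises the concentration by D/Vd = 855/117 ≈ 7.308 μg/mL.
Cmax,ss = C₀/(1 − f) ≈ 7.308/0.7027 ≈ 10.400 μg/mL.
One interval later, Cmin,ss = Cmax,ss·e^(−kτ) ≈ 10.400 × 0.2973 ≈ 3.092 μg/mL.
Trough 3.1 μg/mL vs MEC 1 μg/mL: adequate.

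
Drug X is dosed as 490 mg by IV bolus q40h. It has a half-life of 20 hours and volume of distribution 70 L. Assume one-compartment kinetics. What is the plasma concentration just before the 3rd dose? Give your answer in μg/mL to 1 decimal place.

2.2 μg/mL

f = (1/2)^(τ/t½) = (1/2)^(40/20) ≈ 0.2500.
C₀ = D/Vd = 490/70 ≈ 7.000 μg/mL.
Before the 3rd dose, 2 doses have been given. Superposition: Cmin = C₀·(f + f²).
≈ 7.000 × (0.2500 + 0.0625) ≈ 7.000 × 0.3125 ≈ 2.188 μg/mL.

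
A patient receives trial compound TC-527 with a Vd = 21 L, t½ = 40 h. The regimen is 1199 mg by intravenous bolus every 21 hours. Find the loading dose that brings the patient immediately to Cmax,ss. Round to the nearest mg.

3931 mg

f = (1/2)^(21/40) ≈ 0.694959; accumulation ratio R = 1/(1−f) ≈ 3.27825.
Loading dose to hit Cmax,ss on first dose: D_load = D_maint·R ≈ 1199 × 3.27825 ≈ 3930.62 mg.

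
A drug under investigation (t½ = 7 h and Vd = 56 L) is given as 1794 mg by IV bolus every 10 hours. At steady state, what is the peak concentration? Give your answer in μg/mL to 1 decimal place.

k = ln2/t½ = ln2/7 ≈ 0.099021 h⁻¹; fraction remaining f = e^(−kτ) = e^(−0.099021×10) ≈ 0.3715.
Accumulation ratio R = 1/(1 − f) ≈ 1/0.6285 ≈ 1.5911.
Each bolus raises the concentration by D/Vd = 1794/56 ≈ 32.036 μg/mL.
Steady-state peak Cmax,ss = C₀·R ≈ 32.036 × 1.5911 ≈ 50.972 μg/mL.

51.0 μg/mL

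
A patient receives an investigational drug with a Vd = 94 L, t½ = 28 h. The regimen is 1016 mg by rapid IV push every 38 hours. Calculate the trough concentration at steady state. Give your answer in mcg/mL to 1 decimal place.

6.9 mcg/mL

k = ln2/t½ = ln2/28 ≈ 0.024755 h⁻¹; fraction remaining f = e^(−kτ) = e^(−0.024755×38) ≈ 0.3904.
At steady state, accumulation factor R = 1/(1 − e^(−kτ)) ≈ 1.6404.
Each bolus raises the concentration by D/Vd = 1016/94 ≈ 10.809 mcg/mL.
Cmax,ss = C₀/(1 − f) ≈ 10.809/0.6096 ≈ 17.731 mcg/mL.
Steady-state trough Cmin,ss = Cmax,ss·f ≈ 17.731 × 0.3904 ≈ 6.922 mcg/mL.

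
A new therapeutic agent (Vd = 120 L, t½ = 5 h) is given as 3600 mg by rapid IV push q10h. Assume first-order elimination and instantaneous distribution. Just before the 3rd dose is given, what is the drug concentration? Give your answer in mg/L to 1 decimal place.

9.4 mg/L

f = (1/2)^(τ/t½) = (1/2)^(10/5) ≈ 0.2500.
C₀ = D/Vd = 3600/120 ≈ 30.000 mg/L.
Before the 3rd dose, 2 doses have been given. Superposition: Cmin = C₀·(f + f²).
≈ 30.000 × (0.2500 + 0.0625) ≈ 30.000 × 0.3125 ≈ 9.375 mg/L.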